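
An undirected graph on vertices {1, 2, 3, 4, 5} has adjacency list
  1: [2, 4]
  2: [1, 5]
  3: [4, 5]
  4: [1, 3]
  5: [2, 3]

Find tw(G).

2

A width-2 tree decomposition is:
Bags: B1 = {3, 4, 5}  B2 = {2, 4, 5}  B3 = {1, 2, 4}
Tree: B1–B2, B2–B3
Every bag has size at most 3, so the width is 3 − 1 = 2 and tw(G) ≤ 2. For the lower bound, G contains the cycle 4–3–5–2–1–4, so G is not a forest; only forests have treewidth ≤ 1, hence tw(G) ≥ 2. The upper and lower bounds meet at 2, so that is the treewidth.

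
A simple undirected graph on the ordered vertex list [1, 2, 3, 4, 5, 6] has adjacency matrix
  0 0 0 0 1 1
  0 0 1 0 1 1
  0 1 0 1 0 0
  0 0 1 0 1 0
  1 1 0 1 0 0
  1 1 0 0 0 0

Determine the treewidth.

2

A width-2 tree decomposition is:
Bags: B1 = {1, 2, 6}  B2 = {1, 2, 5}  B3 = {2, 3, 5}  B4 = {3, 4, 5}
Tree: B1–B2, B2–B3, B3–B4
The largest bag has 3 vertices, giving width 2; this decomposition certifies tw(G) ≤ 2. The edges 6–1–5–2–6 form a cycle, so G is not a tree and its treewidth is at least 2. Therefore the treewidth is 2.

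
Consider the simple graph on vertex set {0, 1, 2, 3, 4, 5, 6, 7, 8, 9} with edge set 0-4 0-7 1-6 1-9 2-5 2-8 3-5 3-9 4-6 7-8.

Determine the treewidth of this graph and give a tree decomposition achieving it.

Treewidth 2.
One such decomposition:
Bags: B1 = {1, 6, 9}  B2 = {3, 6, 9}  B3 = {3, 5, 6}  B4 = {2, 5, 6}  B5 = {2, 6, 8}  B6 = {6, 7, 8}  B7 = {0, 6, 7}  B8 = {0, 4, 6}
Tree: B1–B2, B2–B3, B3–B4, B4–B5, B5–B6, B6–B7, B7–B8

The largest bag has 3 vertices, giving width 2; this decomposition certifies tw(G) ≤ 2. For the lower bound, G contains the cycle 6–1–9–3–5–2–8–7–0–4–6, so G is not a forest; only forests have treewidth ≤ 1, hence tw(G) ≥ 2. The upper and lower bounds meet at 2, so that is the treewidth.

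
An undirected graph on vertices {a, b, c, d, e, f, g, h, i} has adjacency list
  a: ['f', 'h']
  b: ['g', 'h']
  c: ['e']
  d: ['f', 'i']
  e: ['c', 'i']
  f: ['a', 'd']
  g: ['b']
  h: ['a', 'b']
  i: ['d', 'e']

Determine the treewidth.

1

A width-1 tree decomposition is:
Bags: B1 = {c, e}  B2 = {e, i}  B3 = {d, i}  B4 = {d, f}  B5 = {a, f}  B6 = {a, h}  B7 = {b, h}  B8 = {b, g}
Tree: B1–B2, B2–B3, B3–B4, B4–B5, B5–B6, B6–B7, B7–B8
Every bag has size at most 2, so the width is 2 − 1 = 1 and tw(G) ≤ 1. Any graph with an edge has treewidth ≥ 1, and G has the edge c–e. Combining the bounds, tw(G) = 1.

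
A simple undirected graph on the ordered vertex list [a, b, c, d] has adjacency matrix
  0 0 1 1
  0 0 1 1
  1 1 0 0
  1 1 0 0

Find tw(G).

A width-2 tree decomposition is:
Bags: B1 = {a, c, d}  B2 = {b, c, d}
Tree: B1–B2
The largest bag has 3 vertices, giving width 2; this decomposition certifies tw(G) ≤ 2. Since c–a–d–b–c is a cycle in G, G is not acyclic. Forests are exactly the graphs of treewidth ≤ 1, so tw(G) ≥ 2. Therefore the treewidth is 2.

2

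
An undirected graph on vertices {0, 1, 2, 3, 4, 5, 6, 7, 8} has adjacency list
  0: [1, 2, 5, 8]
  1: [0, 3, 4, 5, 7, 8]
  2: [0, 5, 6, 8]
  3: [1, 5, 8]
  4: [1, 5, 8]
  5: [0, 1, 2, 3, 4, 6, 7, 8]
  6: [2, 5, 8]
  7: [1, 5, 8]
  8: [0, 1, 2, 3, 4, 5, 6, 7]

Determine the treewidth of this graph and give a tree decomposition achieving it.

Treewidth 3.
One such decomposition:
Bags: B1 = {1, 4, 5, 8}  B2 = {0, 1, 5, 8}  B3 = {0, 2, 5, 8}  B4 = {1, 5, 7, 8}  B5 = {2, 5, 6, 8}  B6 = {1, 3, 5, 8}
Tree: B1–B2, B2–B3, B2–B4, B3–B5, B2–B6

The largest bag has 4 vertices, giving width 3; this decomposition certifies tw(G) ≤ 3. For the lower bound, the 4 vertices {0, 1, 5, 8} are pairwise adjacent, and any tree decomposition puts a clique entirely inside one bag — forcing width ≥ 3. Hence tw(G) = 3 exactly.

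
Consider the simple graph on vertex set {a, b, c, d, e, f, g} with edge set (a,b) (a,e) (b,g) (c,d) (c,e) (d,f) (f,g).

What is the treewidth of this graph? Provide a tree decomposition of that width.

Treewidth 2.
One optimal decomposition is:
Bags: B1 = {d, f, g}  B2 = {b, d, g}  B3 = {a, b, d}  B4 = {a, d, e}  B5 = {c, d, e}
Tree: B1–B2, B2–B3, B3–B4, B4–B5

Each bag holds 3 vertices, so the decomposition has width 2, which upper-bounds the treewidth. The edges d–f–g–b–a–e–c–d form a cycle, so G is not a tree and its treewidth is at least 2. Combining the bounds, tw(G) = 2.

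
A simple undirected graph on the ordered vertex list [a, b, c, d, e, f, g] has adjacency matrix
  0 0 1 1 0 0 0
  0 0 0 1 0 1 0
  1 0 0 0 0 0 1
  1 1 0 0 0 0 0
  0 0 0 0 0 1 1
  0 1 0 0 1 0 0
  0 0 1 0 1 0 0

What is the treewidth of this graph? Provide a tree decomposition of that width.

Each bag holds 3 vertices, so the decomposition has width 2, which upper-bounds the treewidth. The edges f–e–g–c–a–d–b–f form a cycle, so G is not a tree and its treewidth is at least 2. The upper and lower bounds meet at 2, so that is the treewidth.

Treewidth 2.
Bags: B1 = {e, f, g}  B2 = {c, f, g}  B3 = {a, c, f}  B4 = {a, d, f}  B5 = {b, d, f}
Tree: B1–B2, B2–B3, B3–B4, B4–B5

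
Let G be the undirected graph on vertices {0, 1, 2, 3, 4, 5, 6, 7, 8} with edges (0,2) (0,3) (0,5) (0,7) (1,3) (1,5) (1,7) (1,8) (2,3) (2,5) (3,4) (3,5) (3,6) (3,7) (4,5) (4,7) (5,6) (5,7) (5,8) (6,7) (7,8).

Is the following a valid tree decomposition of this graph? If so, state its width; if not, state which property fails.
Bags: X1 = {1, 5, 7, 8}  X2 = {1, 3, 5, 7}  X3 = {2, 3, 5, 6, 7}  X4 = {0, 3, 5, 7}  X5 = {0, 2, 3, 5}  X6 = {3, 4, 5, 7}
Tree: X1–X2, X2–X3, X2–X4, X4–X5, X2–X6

A tree decomposition must satisfy three properties: every vertex lies in some bag; for every edge, both endpoints lie together in some bag; and for every vertex, the bags containing it form a connected subtree. Here bags containing vertex 2 are not connected in the tree, so the decomposition is invalid.

No — bags containing vertex 2 are not connected in the tree.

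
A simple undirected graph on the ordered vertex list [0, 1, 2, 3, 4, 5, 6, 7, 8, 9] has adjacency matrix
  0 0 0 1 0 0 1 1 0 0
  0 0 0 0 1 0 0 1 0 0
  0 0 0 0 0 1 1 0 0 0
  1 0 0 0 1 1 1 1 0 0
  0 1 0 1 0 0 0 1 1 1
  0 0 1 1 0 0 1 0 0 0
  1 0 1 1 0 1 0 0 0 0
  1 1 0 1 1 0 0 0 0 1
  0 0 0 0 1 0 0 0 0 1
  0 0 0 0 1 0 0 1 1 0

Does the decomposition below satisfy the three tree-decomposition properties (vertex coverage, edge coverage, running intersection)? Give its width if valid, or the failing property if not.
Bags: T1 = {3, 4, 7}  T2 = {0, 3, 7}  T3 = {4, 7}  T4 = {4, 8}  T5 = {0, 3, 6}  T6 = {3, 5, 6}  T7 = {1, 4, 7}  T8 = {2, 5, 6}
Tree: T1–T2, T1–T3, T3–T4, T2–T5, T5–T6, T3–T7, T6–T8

No — vertex 9 appears in no bag.

A tree decomposition must satisfy three properties: every vertex lies in some bag; for every edge, both endpoints lie together in some bag; and for every vertex, the bags containing it form a connected subtree. Here vertex 9 appears in no bag, so the decomposition is invalid.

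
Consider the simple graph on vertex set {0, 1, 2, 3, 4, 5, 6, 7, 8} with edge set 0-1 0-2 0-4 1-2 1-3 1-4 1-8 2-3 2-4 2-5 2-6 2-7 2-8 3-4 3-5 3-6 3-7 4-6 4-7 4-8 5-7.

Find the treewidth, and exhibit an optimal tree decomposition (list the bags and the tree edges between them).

Treewidth 3.
One such decomposition:
Bags: B1 = {1, 2, 3, 4}  B2 = {0, 1, 2, 4}  B3 = {2, 3, 4, 7}  B4 = {2, 3, 5, 7}  B5 = {2, 3, 4, 6}  B6 = {1, 2, 4, 8}
Tree: B1–B2, B1–B3, B3–B4, B1–B5, B2–B6

Every bag has size at most 4, so the width is 4 − 1 = 3 and tw(G) ≤ 3. On the other hand G contains the 4-clique {0, 1, 2, 4}. A clique must lie in a single bag of any decomposition, so no decomposition can have width below 3. The upper and lower bounds meet at 3, so that is the treewidth.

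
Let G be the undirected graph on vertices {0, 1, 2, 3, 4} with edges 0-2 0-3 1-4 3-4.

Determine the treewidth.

A width-1 tree decomposition is:
Bags: B1 = {1, 4}  B2 = {3, 4}  B3 = {0, 3}  B4 = {0, 2}
Tree: B1–B2, B2–B3, B3–B4
Every bag has size at most 2, so the width is 2 − 1 = 1 and tw(G) ≤ 1. G has an edge, so its treewidth is at least 1. Combining the bounds, tw(G) = 1.

1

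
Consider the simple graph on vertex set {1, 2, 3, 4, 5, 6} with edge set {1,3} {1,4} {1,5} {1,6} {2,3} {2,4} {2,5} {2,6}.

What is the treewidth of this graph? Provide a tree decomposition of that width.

Treewidth 2.
One such decomposition:
Bags: B1 = {1, 2, 3}  B2 = {1, 2, 5}  B3 = {1, 2, 6}  B4 = {1, 2, 4}
Tree: B1–B2, B2–B3, B3–B4

Each bag holds 3 vertices, so the decomposition has width 2, which upper-bounds the treewidth. The edges 1–3–2–5–1 form a cycle, so G is not a tree and its treewidth is at least 2. The upper and lower bounds meet at 2, so that is the treewidth.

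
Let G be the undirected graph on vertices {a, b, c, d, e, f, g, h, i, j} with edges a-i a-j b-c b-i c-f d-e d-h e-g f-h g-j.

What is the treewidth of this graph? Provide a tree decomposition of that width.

Treewidth 2.
One optimal decomposition is:
Bags: B1 = {c, f, h}  B2 = {c, d, h}  B3 = {c, d, e}  B4 = {c, e, g}  B5 = {c, g, j}  B6 = {a, c, j}  B7 = {a, c, i}  B8 = {b, c, i}
Tree: B1–B2, B2–B3, B3–B4, B4–B5, B5–B6, B6–B7, B7–B8

Each bag holds 3 vertices, so the decomposition has width 2, which upper-bounds the treewidth. The edges c–f–h–d–e–g–j–a–i–b–c form a cycle, so G is not a tree and its treewidth is at least 2. Hence tw(G) = 2 exactly.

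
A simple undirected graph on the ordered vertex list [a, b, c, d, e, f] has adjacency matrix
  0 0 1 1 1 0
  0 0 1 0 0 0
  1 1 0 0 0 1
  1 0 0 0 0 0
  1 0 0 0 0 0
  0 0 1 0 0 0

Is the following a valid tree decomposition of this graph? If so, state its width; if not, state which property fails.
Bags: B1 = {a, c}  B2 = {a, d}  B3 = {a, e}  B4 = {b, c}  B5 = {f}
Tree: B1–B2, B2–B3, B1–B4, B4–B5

A tree decomposition must satisfy three properties: every vertex lies in some bag; for every edge, both endpoints lie together in some bag; and for every vertex, the bags containing it form a connected subtree. Here edge (c,f) lies in no bag, so the decomposition is invalid.

No — edge (c,f) lies in no bag.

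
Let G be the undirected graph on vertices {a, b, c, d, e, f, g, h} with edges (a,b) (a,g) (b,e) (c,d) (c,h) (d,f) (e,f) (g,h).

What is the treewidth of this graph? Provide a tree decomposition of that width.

Treewidth 2.
Bags: B1 = {a, b, e}  B2 = {a, e, f}  B3 = {a, d, f}  B4 = {a, c, d}  B5 = {a, c, h}  B6 = {a, g, h}
Tree: B1–B2, B2–B3, B3–B4, B4–B5, B5–B6

Each bag holds 3 vertices, so the decomposition has width 2, which upper-bounds the treewidth. For the lower bound, G contains the cycle a–b–e–f–d–c–h–g–a, so G is not a forest; only forests have treewidth ≤ 1, hence tw(G) ≥ 2. Combining the bounds, tw(G) = 2.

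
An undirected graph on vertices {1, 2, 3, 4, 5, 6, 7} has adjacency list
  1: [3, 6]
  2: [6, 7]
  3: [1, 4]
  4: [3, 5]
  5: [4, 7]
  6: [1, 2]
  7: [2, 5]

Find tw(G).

2

A width-2 tree decomposition is:
Bags: B1 = {1, 2, 6}  B2 = {1, 2, 3}  B3 = {2, 3, 4}  B4 = {2, 4, 5}  B5 = {2, 5, 7}
Tree: B1–B2, B2–B3, B3–B4, B4–B5
The largest bag has 3 vertices, giving width 2; this decomposition certifies tw(G) ≤ 2. The edges 2–6–1–3–4–5–7–2 form a cycle, so G is not a tree and its treewidth is at least 2. Hence tw(G) = 2 exactly.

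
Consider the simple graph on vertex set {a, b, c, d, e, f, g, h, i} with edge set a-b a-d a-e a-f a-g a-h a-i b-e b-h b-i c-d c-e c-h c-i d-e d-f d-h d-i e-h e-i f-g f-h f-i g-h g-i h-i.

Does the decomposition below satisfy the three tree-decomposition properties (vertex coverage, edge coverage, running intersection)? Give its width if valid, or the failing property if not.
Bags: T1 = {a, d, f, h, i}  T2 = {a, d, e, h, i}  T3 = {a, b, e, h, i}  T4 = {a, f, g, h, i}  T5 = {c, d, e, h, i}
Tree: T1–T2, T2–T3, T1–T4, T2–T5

Yes; width 4.

Every vertex of G appears in some bag (union = {a, b, c, d, e, f, g, h, i}); every edge is covered by a bag; and for each vertex v the set of bags containing v is connected in the bag tree. The decomposition is therefore valid. The largest bag has 5 vertices, so the width is 4.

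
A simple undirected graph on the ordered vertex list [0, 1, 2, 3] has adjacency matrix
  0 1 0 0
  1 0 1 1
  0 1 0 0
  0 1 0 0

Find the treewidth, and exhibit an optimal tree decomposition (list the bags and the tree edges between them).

Treewidth 1.
Bags: B1 = {1, 3}  B2 = {1, 2}  B3 = {0, 1}
Tree: B1–B2, B2–B3

Every bag has size at most 2, so the width is 2 − 1 = 1 and tw(G) ≤ 1. Any graph with an edge has treewidth ≥ 1, and G has the edge 1–3. Combining the bounds, tw(G) = 1.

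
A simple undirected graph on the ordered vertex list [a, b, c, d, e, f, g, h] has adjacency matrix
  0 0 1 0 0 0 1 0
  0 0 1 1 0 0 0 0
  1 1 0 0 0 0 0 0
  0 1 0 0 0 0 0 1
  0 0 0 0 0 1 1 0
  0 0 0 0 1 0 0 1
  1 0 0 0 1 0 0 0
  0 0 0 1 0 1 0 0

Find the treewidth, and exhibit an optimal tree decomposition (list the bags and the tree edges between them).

The largest bag has 3 vertices, giving width 2; this decomposition certifies tw(G) ≤ 2. For the lower bound, G contains the cycle h–f–e–g–a–c–b–d–h, so G is not a forest; only forests have treewidth ≤ 1, hence tw(G) ≥ 2. Therefore the treewidth is 2.

Treewidth 2.
Bags: B1 = {e, f, h}  B2 = {e, g, h}  B3 = {a, g, h}  B4 = {a, c, h}  B5 = {b, c, h}  B6 = {b, d, h}
Tree: B1–B2, B2–B3, B3–B4, B4–B5, B5–B6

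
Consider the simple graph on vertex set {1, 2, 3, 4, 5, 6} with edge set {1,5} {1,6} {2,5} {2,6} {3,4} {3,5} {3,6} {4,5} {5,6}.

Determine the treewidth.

A width-2 tree decomposition is:
Bags: B1 = {1, 5, 6}  B2 = {3, 5, 6}  B3 = {3, 4, 5}  B4 = {2, 5, 6}
Tree: B1–B2, B2–B3, B2–B4
Every bag has size at most 3, so the width is 3 − 1 = 2 and tw(G) ≤ 2. On the other hand G contains the 3-clique {3, 4, 5}. A clique must lie in a single bag of any decomposition, so no decomposition can have width below 2. Therefore the treewidth is 2.

2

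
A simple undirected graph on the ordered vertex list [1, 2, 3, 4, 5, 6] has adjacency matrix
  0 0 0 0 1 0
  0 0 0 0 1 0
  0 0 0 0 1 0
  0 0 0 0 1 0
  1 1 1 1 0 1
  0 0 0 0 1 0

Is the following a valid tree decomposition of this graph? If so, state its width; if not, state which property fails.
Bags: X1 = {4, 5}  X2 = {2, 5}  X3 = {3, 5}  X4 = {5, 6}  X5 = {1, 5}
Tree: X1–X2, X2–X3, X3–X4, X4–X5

Yes; width 1.

Every vertex of G appears in some bag (union = {1, 2, 3, 4, 5, 6}); every edge is covered by a bag; and for each vertex v the set of bags containing v is connected in the bag tree. The decomposition is therefore valid. The largest bag has 2 vertices, so the width is 1.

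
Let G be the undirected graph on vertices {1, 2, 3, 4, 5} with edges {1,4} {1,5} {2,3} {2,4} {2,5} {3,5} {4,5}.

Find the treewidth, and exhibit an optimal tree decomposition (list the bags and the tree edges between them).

Treewidth 2.
One optimal decomposition is:
Bags: B1 = {2, 3, 5}  B2 = {2, 4, 5}  B3 = {1, 4, 5}
Tree: B1–B2, B2–B3

The largest bag has 3 vertices, giving width 2; this decomposition certifies tw(G) ≤ 2. For the lower bound, the 3 vertices {1, 4, 5} are pairwise adjacent, and any tree decomposition puts a clique entirely inside one bag — forcing width ≥ 2. Hence tw(G) = 2 exactly.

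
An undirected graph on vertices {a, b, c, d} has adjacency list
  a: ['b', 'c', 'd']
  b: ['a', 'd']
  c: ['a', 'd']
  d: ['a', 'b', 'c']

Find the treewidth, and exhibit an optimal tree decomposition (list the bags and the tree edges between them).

Treewidth 2.
One such decomposition:
Bags: B1 = {a, b, d}  B2 = {a, c, d}
Tree: B1–B2

The largest bag has 3 vertices, giving width 2; this decomposition certifies tw(G) ≤ 2. On the other hand G contains the 3-clique {a, c, d}. A clique must lie in a single bag of any decomposition, so no decomposition can have width below 2. Therefore the treewidth is 2.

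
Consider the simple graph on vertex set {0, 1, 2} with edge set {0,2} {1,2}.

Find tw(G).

1

A width-1 tree decomposition is:
Bags: B1 = {0, 2}  B2 = {1, 2}
Tree: B1–B2
Every bag has size at most 2, so the width is 2 − 1 = 1 and tw(G) ≤ 1. Any graph with an edge has treewidth ≥ 1, and G has the edge 0–2. The upper and lower bounds meet at 1, so that is the treewidth.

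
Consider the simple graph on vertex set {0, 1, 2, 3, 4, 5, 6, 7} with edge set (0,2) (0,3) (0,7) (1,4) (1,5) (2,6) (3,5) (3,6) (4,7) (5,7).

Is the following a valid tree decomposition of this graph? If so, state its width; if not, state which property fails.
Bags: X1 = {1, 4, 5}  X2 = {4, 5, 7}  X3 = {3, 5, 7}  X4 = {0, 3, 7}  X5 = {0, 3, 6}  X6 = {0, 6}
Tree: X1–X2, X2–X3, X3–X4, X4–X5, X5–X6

No — vertex 2 appears in no bag.

A tree decomposition must satisfy three properties: every vertex lies in some bag; for every edge, both endpoints lie together in some bag; and for every vertex, the bags containing it form a connected subtree. Here vertex 2 appears in no bag, so the decomposition is invalid.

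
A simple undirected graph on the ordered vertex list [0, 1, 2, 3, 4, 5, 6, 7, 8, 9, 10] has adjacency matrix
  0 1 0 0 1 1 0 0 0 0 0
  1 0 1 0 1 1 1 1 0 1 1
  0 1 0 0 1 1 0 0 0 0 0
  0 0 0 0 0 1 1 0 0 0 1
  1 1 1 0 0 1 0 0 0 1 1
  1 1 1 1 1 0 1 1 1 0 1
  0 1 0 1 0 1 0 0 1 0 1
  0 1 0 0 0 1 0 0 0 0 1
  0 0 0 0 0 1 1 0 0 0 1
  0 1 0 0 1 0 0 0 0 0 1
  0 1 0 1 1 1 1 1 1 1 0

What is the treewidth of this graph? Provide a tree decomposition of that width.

Treewidth 3.
Bags: B1 = {1, 4, 5, 10}  B2 = {1, 5, 7, 10}  B3 = {1, 4, 9, 10}  B4 = {1, 5, 6, 10}  B5 = {0, 1, 4, 5}  B6 = {5, 6, 8, 10}  B7 = {3, 5, 6, 10}  B8 = {1, 2, 4, 5}
Tree: B1–B2, B1–B3, B2–B4, B1–B5, B4–B6, B4–B7, B1–B8

Each bag holds 4 vertices, so the decomposition has width 3, which upper-bounds the treewidth. For the lower bound, the 4 vertices {1, 4, 9, 10} are pairwise adjacent, and any tree decomposition puts a clique entirely inside one bag — forcing width ≥ 3. Hence tw(G) = 3 exactly.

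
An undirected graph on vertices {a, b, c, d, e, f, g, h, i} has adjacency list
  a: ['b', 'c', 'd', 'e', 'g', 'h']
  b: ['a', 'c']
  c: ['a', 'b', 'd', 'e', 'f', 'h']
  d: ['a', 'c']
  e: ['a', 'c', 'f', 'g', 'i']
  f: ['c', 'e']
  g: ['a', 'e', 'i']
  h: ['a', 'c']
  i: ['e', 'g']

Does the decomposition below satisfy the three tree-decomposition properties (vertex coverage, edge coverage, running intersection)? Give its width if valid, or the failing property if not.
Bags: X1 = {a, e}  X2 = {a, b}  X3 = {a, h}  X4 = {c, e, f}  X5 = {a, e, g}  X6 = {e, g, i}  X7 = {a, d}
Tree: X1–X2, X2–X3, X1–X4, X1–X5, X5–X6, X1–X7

A tree decomposition must satisfy three properties: every vertex lies in some bag; for every edge, both endpoints lie together in some bag; and for every vertex, the bags containing it form a connected subtree. Here edge (c,a) lies in no bag, so the decomposition is invalid.

No — edge (c,a) lies in no bag.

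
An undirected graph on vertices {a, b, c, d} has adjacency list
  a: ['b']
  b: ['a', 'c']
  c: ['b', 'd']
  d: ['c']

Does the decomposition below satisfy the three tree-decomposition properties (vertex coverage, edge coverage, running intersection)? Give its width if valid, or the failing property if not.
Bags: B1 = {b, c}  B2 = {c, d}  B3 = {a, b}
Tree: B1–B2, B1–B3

Every vertex of G appears in some bag (union = {a, b, c, d}); every edge is covered by a bag; and for each vertex v the set of bags containing v is connected in the bag tree. The decomposition is therefore valid. The largest bag has 2 vertices, so the width is 1.

Yes; width 1.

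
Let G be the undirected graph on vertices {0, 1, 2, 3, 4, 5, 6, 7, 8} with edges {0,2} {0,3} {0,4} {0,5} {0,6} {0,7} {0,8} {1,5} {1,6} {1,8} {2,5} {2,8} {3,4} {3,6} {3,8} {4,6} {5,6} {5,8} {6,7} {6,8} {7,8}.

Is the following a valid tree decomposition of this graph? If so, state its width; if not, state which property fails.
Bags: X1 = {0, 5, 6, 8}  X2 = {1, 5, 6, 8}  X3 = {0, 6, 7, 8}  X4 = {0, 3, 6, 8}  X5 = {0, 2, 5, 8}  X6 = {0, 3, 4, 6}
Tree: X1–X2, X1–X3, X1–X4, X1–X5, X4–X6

Checking the three conditions: (i) the bags cover all of {0, 1, 2, 3, 4, 5, 6, 7, 8}; (ii) for each edge, some bag contains both endpoints; (iii) the bags containing any fixed vertex form a subtree. All hold, so the decomposition is valid with width 4 − 1 = 3.

Yes; width 3.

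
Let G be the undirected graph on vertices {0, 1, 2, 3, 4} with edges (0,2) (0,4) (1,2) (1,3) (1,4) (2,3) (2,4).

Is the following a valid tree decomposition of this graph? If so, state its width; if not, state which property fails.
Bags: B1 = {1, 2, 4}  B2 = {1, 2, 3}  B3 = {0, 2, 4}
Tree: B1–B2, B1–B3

Every vertex of G appears in some bag (union = {0, 1, 2, 3, 4}); every edge is covered by a bag; and for each vertex v the set of bags containing v is connected in the bag tree. The decomposition is therefore valid. The largest bag has 3 vertices, so the width is 2.

Yes; width 2.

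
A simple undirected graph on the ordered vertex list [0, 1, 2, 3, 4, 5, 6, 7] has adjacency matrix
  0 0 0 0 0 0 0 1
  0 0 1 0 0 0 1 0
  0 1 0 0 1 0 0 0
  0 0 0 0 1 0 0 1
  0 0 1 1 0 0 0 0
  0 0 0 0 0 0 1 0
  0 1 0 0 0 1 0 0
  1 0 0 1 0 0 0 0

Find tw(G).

A width-1 tree decomposition is:
Bags: B1 = {0, 7}  B2 = {3, 7}  B3 = {3, 4}  B4 = {2, 4}  B5 = {1, 2}  B6 = {1, 6}  B7 = {5, 6}
Tree: B1–B2, B2–B3, B3–B4, B4–B5, B5–B6, B6–B7
The largest bag has 2 vertices, giving width 1; this decomposition certifies tw(G) ≤ 1. Any graph with an edge has treewidth ≥ 1, and G has the edge 0–7. Combining the bounds, tw(G) = 1.

1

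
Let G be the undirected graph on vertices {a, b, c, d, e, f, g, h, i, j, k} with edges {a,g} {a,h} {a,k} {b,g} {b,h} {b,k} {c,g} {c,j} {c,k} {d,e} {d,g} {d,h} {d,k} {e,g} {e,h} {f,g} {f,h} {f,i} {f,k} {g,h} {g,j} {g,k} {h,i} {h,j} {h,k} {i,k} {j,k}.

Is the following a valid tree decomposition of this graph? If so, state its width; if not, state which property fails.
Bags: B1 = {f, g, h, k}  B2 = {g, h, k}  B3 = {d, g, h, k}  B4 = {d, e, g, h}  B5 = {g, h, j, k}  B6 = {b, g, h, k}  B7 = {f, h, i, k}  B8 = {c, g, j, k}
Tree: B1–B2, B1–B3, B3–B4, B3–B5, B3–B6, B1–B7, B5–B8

A tree decomposition must satisfy three properties: every vertex lies in some bag; for every edge, both endpoints lie together in some bag; and for every vertex, the bags containing it form a connected subtree. Here vertex a appears in no bag, so the decomposition is invalid.

No — vertex a appears in no bag.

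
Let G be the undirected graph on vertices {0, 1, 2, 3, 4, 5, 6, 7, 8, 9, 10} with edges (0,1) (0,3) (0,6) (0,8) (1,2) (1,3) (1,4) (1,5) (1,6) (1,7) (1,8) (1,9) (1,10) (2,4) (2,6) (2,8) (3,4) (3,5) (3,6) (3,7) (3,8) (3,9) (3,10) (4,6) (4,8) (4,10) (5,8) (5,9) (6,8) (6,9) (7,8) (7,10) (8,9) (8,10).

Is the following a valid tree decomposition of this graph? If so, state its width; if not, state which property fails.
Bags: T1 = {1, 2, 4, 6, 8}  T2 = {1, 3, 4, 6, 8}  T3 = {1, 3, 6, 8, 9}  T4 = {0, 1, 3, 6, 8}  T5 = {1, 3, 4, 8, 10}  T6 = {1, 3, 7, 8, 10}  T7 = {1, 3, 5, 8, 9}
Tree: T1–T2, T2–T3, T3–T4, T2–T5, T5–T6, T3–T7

Vertex coverage: the bags together contain {0, 1, 2, 3, 4, 5, 6, 7, 8, 9, 10}, the full vertex set. Edge coverage: each edge of G has both endpoints in at least one bag. Running intersection: for every vertex, the bags containing it form a connected subtree. All three properties hold, so this is a valid tree decomposition of width max|bag| − 1 = 4, and hence tw(G) ≤ 4.

Yes; width 4.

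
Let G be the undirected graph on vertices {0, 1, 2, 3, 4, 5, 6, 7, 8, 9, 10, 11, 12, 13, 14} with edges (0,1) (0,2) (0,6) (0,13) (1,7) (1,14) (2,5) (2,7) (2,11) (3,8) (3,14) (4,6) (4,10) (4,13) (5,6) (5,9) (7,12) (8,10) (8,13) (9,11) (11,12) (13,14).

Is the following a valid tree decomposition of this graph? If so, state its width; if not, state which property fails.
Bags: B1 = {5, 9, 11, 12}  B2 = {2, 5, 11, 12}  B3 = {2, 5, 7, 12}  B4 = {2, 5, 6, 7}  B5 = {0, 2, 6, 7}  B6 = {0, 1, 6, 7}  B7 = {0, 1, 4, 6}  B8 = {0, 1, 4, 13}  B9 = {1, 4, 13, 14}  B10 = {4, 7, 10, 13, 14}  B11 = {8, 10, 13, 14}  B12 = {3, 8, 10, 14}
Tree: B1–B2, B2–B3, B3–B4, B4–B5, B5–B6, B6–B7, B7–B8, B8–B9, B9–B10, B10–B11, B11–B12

A tree decomposition must satisfy three properties: every vertex lies in some bag; for every edge, both endpoints lie together in some bag; and for every vertex, the bags containing it form a connected subtree. Here bags containing vertex 7 are not connected in the tree, so the decomposition is invalid.

No — bags containing vertex 7 are not connected in the tree.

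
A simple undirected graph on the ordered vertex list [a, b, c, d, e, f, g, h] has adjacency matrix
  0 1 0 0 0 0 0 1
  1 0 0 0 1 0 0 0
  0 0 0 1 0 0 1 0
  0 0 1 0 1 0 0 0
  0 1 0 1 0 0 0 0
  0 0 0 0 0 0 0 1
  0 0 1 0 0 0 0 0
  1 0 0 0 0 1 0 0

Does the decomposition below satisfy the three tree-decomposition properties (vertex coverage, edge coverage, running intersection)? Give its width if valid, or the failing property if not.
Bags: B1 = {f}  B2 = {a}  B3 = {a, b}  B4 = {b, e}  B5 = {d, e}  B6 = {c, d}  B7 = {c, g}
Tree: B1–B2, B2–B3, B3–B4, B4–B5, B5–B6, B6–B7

No — vertex h appears in no bag.

A tree decomposition must satisfy three properties: every vertex lies in some bag; for every edge, both endpoints lie together in some bag; and for every vertex, the bags containing it form a connected subtree. Here vertex h appears in no bag, so the decomposition is invalid.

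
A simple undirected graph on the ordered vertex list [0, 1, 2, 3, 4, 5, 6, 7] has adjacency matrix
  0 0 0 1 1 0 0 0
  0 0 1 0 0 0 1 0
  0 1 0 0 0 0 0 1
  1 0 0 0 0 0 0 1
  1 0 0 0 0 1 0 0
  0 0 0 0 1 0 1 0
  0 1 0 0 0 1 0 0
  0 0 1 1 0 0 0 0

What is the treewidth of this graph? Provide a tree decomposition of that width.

Treewidth 2.
Bags: B1 = {0, 4, 5}  B2 = {0, 5, 6}  B3 = {0, 1, 6}  B4 = {0, 1, 2}  B5 = {0, 2, 7}  B6 = {0, 3, 7}
Tree: B1–B2, B2–B3, B3–B4, B4–B5, B5–B6

Each bag holds 3 vertices, so the decomposition has width 2, which upper-bounds the treewidth. The edges 0–4–5–6–1–2–7–3–0 form a cycle, so G is not a tree and its treewidth is at least 2. Hence tw(G) = 2 exactly.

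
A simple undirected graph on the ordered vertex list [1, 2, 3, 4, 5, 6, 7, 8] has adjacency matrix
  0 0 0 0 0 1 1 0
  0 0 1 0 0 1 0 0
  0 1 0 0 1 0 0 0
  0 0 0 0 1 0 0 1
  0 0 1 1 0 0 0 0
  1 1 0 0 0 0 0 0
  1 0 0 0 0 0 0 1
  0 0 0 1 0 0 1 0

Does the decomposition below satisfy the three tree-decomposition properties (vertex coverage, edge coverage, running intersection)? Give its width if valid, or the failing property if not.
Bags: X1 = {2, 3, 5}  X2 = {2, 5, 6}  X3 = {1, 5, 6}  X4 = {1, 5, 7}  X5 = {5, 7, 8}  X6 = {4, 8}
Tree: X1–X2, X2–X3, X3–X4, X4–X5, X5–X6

A tree decomposition must satisfy three properties: every vertex lies in some bag; for every edge, both endpoints lie together in some bag; and for every vertex, the bags containing it form a connected subtree. Here edge (5,4) lies in no bag, so the decomposition is invalid.

No — edge (5,4) lies in no bag.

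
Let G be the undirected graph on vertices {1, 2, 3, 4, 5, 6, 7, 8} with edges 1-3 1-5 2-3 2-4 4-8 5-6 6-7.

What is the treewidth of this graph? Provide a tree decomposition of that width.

Treewidth 1.
One optimal decomposition is:
Bags: B1 = {4, 8}  B2 = {2, 4}  B3 = {2, 3}  B4 = {1, 3}  B5 = {1, 5}  B6 = {5, 6}  B7 = {6, 7}
Tree: B1–B2, B2–B3, B3–B4, B4–B5, B5–B6, B6–B7

Each bag holds 2 vertices, so the decomposition has width 1, which upper-bounds the treewidth. Any graph with an edge has treewidth ≥ 1, and G has the edge 8–4. The upper and lower bounds meet at 1, so that is the treewidth.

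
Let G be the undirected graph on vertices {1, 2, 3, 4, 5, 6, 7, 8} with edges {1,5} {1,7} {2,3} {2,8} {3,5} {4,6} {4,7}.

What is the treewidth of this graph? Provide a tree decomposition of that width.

Treewidth 1.
One optimal decomposition is:
Bags: B1 = {2, 8}  B2 = {2, 3}  B3 = {3, 5}  B4 = {1, 5}  B5 = {1, 7}  B6 = {4, 7}  B7 = {4, 6}
Tree: B1–B2, B2–B3, B3–B4, B4–B5, B5–B6, B6–B7

Every bag has size at most 2, so the width is 2 − 1 = 1 and tw(G) ≤ 1. Any graph with an edge has treewidth ≥ 1, and G has the edge 8–2. Combining the bounds, tw(G) = 1.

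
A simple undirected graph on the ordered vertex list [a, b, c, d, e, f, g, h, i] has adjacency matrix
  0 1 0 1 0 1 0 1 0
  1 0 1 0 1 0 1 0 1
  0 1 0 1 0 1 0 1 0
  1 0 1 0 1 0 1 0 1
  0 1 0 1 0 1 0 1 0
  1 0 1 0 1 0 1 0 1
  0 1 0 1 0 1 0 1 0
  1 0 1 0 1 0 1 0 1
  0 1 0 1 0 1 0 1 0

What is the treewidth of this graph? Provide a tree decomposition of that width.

Treewidth 4.
Bags: B1 = {a, b, d, f, h}  B2 = {b, d, e, f, h}  B3 = {b, d, f, h, i}  B4 = {b, d, f, g, h}  B5 = {b, c, d, f, h}
Tree: B1–B2, B2–B3, B3–B4, B4–B5

Each bag holds 5 vertices, so the decomposition has width 4, which upper-bounds the treewidth. For the lower bound: the 5 vertex sets {a,d}, {e,h}, {f,i}, {b}, {g} are disjoint, each induces a connected subgraph, and every pair is joined by at least one edge of G. Contracting each set to a single vertex therefore yields K_{5} as a minor, and since treewidth is minor-monotone, tw(G) ≥ tw(K_{5}) = 4. Combining the bounds, tw(G) = 4.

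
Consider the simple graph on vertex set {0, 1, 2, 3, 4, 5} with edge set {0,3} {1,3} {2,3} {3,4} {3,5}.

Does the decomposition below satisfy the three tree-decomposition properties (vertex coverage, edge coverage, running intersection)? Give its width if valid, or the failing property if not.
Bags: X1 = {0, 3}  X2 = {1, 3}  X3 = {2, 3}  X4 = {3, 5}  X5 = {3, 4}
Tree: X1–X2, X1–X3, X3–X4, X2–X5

Every vertex of G appears in some bag (union = {0, 1, 2, 3, 4, 5}); every edge is covered by a bag; and for each vertex v the set of bags containing v is connected in the bag tree. The decomposition is therefore valid. The largest bag has 2 vertices, so the width is 1.

Yes; width 1.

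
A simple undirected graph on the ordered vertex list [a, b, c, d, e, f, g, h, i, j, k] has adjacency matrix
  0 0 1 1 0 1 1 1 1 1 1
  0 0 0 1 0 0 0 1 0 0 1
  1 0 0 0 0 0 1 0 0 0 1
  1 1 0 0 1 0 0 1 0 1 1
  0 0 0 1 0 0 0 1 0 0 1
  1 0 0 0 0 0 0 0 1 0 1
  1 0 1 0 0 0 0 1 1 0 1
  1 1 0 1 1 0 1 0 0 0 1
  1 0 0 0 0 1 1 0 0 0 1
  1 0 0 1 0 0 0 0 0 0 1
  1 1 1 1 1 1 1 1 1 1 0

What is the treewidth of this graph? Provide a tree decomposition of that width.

Each bag holds 4 vertices, so the decomposition has width 3, which upper-bounds the treewidth. Conversely, {d, e, h, k} is a clique of size 4, and the vertices of any clique must share a bag in every tree decomposition; so some bag has ≥ 4 vertices and tw(G) ≥ 3. The upper and lower bounds meet at 3, so that is the treewidth.

Treewidth 3.
Bags: B1 = {d, e, h, k}  B2 = {a, d, h, k}  B3 = {a, g, h, k}  B4 = {a, c, g, k}  B5 = {a, g, i, k}  B6 = {a, f, i, k}  B7 = {b, d, h, k}  B8 = {a, d, j, k}
Tree: B1–B2, B2–B3, B3–B4, B3–B5, B5–B6, B2–B7, B2–B8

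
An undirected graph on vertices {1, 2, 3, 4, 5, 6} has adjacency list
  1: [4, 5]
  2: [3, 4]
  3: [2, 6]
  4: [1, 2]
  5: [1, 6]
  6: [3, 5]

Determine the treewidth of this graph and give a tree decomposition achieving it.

Every bag has size at most 3, so the width is 3 − 1 = 2 and tw(G) ≤ 2. For the lower bound, G contains the cycle 5–1–4–2–3–6–5, so G is not a forest; only forests have treewidth ≤ 1, hence tw(G) ≥ 2. Hence tw(G) = 2 exactly.

Treewidth 2.
One such decomposition:
Bags: B1 = {1, 4, 5}  B2 = {2, 4, 5}  B3 = {2, 3, 5}  B4 = {3, 5, 6}
Tree: B1–B2, B2–B3, B3–B4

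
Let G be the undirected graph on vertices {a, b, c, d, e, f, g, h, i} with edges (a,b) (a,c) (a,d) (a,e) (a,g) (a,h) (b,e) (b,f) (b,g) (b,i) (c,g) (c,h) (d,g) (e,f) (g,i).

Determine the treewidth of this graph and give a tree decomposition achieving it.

Each bag holds 3 vertices, so the decomposition has width 2, which upper-bounds the treewidth. On the other hand G contains the 3-clique {a, d, g}. A clique must lie in a single bag of any decomposition, so no decomposition can have width below 2. Hence tw(G) = 2 exactly.

Treewidth 2.
One such decomposition:
Bags: B1 = {a, d, g}  B2 = {a, c, g}  B3 = {a, b, g}  B4 = {a, c, h}  B5 = {a, b, e}  B6 = {b, g, i}  B7 = {b, e, f}
Tree: B1–B2, B1–B3, B2–B4, B3–B5, B3–B6, B5–B7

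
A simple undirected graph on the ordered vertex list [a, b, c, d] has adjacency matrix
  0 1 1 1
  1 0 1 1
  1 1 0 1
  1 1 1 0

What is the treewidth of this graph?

3

A width-3 tree decomposition is:
Bags: B1 = {a, b, c, d}
Tree: (single bag)
With just one bag of size 4, the width is 4 − 1 = 3, so tw(G) ≤ 3. Conversely, {a, b, c, d} is a clique of size 4, and the vertices of any clique must share a bag in every tree decomposition; so some bag has ≥ 4 vertices and tw(G) ≥ 3. Therefore the treewidth is 3.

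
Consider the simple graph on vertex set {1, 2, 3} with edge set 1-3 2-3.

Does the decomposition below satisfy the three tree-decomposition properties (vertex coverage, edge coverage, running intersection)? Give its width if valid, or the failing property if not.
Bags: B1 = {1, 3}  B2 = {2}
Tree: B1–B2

A tree decomposition must satisfy three properties: every vertex lies in some bag; for every edge, both endpoints lie together in some bag; and for every vertex, the bags containing it form a connected subtree. Here edge (3,2) lies in no bag, so the decomposition is invalid.

No — edge (3,2) lies in no bag.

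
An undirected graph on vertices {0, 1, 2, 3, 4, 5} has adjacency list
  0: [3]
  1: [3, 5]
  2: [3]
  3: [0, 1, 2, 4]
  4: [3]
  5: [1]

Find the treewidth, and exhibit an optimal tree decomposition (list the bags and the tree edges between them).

Treewidth 1.
One optimal decomposition is:
Bags: B1 = {3, 4}  B2 = {1, 3}  B3 = {0, 3}  B4 = {1, 5}  B5 = {2, 3}
Tree: B1–B2, B1–B3, B2–B4, B3–B5

Every bag has size at most 2, so the width is 2 − 1 = 1 and tw(G) ≤ 1. Any graph with an edge has treewidth ≥ 1, and G has the edge 3–4. The upper and lower bounds meet at 1, so that is the treewidth.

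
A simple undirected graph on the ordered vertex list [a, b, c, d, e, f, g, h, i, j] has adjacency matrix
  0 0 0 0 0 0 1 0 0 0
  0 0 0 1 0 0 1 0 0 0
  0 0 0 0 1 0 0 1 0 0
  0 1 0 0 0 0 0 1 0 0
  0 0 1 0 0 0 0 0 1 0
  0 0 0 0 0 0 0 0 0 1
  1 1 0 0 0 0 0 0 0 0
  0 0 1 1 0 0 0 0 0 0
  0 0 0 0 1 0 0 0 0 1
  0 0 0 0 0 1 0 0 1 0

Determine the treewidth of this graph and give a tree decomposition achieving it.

Every bag has size at most 2, so the width is 2 − 1 = 1 and tw(G) ≤ 1. Any graph with an edge has treewidth ≥ 1, and G has the edge f–j. Therefore the treewidth is 1.

Treewidth 1.
One such decomposition:
Bags: B1 = {f, j}  B2 = {i, j}  B3 = {e, i}  B4 = {c, e}  B5 = {c, h}  B6 = {d, h}  B7 = {b, d}  B8 = {b, g}  B9 = {a, g}
Tree: B1–B2, B2–B3, B3–B4, B4–B5, B5–B6, B6–B7, B7–B8, B8–B9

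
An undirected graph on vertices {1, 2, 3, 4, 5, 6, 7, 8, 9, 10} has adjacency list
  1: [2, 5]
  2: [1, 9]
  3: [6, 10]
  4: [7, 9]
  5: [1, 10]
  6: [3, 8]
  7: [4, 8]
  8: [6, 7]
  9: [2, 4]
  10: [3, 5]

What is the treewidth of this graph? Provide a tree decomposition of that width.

The largest bag has 3 vertices, giving width 2; this decomposition certifies tw(G) ≤ 2. Since 8–6–3–10–5–1–2–9–4–7–8 is a cycle in G, G is not acyclic. Forests are exactly the graphs of treewidth ≤ 1, so tw(G) ≥ 2. The upper and lower bounds meet at 2, so that is the treewidth.

Treewidth 2.
Bags: B1 = {3, 6, 8}  B2 = {3, 8, 10}  B3 = {5, 8, 10}  B4 = {1, 5, 8}  B5 = {1, 2, 8}  B6 = {2, 8, 9}  B7 = {4, 8, 9}  B8 = {4, 7, 8}
Tree: B1–B2, B2–B3, B3–B4, B4–B5, B5–B6, B6–B7, B7–B8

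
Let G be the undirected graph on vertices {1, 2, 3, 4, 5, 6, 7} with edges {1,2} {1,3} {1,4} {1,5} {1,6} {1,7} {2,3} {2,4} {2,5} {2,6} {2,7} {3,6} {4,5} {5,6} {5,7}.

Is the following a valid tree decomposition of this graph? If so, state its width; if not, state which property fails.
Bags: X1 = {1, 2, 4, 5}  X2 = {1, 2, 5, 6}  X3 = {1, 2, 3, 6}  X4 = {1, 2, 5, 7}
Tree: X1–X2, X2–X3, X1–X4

Yes; width 3.

Every vertex of G appears in some bag (union = {1, 2, 3, 4, 5, 6, 7}); every edge is covered by a bag; and for each vertex v the set of bags containing v is connected in the bag tree. The decomposition is therefore valid. The largest bag has 4 vertices, so the width is 3.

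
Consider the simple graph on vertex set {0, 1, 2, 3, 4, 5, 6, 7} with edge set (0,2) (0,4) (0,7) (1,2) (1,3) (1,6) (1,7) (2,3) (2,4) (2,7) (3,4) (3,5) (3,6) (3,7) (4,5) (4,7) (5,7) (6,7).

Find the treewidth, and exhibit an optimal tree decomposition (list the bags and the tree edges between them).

Each bag holds 4 vertices, so the decomposition has width 3, which upper-bounds the treewidth. Conversely, {0, 2, 4, 7} is a clique of size 4, and the vertices of any clique must share a bag in every tree decomposition; so some bag has ≥ 4 vertices and tw(G) ≥ 3. Combining the bounds, tw(G) = 3.

Treewidth 3.
One such decomposition:
Bags: B1 = {1, 2, 3, 7}  B2 = {1, 3, 6, 7}  B3 = {2, 3, 4, 7}  B4 = {0, 2, 4, 7}  B5 = {3, 4, 5, 7}
Tree: B1–B2, B1–B3, B3–B4, B3–B5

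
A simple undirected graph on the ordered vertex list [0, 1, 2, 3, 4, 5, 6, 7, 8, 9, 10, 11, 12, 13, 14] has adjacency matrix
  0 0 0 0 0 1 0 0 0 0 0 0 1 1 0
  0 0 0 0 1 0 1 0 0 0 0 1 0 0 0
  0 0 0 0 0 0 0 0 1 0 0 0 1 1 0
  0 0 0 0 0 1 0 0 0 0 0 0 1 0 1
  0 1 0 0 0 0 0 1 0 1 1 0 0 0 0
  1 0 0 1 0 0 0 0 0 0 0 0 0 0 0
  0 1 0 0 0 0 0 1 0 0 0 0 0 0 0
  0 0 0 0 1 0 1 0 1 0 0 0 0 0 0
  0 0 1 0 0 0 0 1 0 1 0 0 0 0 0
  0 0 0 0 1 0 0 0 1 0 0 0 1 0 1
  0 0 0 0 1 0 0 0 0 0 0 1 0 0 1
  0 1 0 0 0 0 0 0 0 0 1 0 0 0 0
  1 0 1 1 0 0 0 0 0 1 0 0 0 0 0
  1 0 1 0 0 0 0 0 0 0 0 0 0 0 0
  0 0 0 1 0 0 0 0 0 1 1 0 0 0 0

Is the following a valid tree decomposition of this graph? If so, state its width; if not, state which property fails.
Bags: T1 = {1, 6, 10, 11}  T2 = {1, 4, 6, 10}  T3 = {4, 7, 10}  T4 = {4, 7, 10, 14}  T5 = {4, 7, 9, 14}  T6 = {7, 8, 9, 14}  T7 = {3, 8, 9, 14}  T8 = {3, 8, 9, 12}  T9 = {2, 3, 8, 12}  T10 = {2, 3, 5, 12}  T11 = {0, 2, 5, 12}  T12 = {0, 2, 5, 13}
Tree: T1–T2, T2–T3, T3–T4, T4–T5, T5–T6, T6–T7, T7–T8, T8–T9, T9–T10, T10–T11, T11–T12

A tree decomposition must satisfy three properties: every vertex lies in some bag; for every edge, both endpoints lie together in some bag; and for every vertex, the bags containing it form a connected subtree. Here edge (6,7) lies in no bag, so the decomposition is invalid.

No — edge (6,7) lies in no bag.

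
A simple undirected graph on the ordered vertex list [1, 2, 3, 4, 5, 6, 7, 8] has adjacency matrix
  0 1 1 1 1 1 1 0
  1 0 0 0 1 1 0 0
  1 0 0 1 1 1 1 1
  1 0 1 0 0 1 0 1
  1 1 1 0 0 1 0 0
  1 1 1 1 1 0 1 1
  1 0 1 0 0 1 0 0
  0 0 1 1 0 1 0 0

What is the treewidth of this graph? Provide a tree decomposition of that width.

The largest bag has 4 vertices, giving width 3; this decomposition certifies tw(G) ≤ 3. Conversely, {3, 4, 6, 8} is a clique of size 4, and the vertices of any clique must share a bag in every tree decomposition; so some bag has ≥ 4 vertices and tw(G) ≥ 3. Therefore the treewidth is 3.

Treewidth 3.
One optimal decomposition is:
Bags: B1 = {1, 3, 5, 6}  B2 = {1, 2, 5, 6}  B3 = {1, 3, 6, 7}  B4 = {1, 3, 4, 6}  B5 = {3, 4, 6, 8}
Tree: B1–B2, B1–B3, B3–B4, B4–B5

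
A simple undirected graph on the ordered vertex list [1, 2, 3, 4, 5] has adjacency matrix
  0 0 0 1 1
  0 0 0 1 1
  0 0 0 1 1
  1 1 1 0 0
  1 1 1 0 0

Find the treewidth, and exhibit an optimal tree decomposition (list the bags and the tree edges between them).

The largest bag has 3 vertices, giving width 2; this decomposition certifies tw(G) ≤ 2. Since 1–4–2–5–1 is a cycle in G, G is not acyclic. Forests are exactly the graphs of treewidth ≤ 1, so tw(G) ≥ 2. Therefore the treewidth is 2.

Treewidth 2.
One optimal decomposition is:
Bags: B1 = {1, 4, 5}  B2 = {2, 4, 5}  B3 = {3, 4, 5}
Tree: B1–B2, B2–B3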